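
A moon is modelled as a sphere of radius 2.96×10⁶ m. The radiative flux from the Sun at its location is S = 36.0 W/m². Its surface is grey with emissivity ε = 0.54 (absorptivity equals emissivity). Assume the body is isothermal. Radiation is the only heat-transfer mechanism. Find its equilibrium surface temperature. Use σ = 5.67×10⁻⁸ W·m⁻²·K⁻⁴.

At equilibrium, absorbed power = emitted power.
Absorbing cross-section = πr² = 2.753×10¹³ m²; emitting surface = 4πr² = 1.101×10¹⁴ m² (ratio 4).
εS·A_cross = εσ·A_surf·T⁴  ⇒  T⁴ = S/(4σ)   (ε cancels).
T⁴ = 36.0/(4·5.67×10⁻⁸) = 1.587×10⁸ K⁴.
T = (1.587×10⁸)^(1/4).

T ≈ 112 K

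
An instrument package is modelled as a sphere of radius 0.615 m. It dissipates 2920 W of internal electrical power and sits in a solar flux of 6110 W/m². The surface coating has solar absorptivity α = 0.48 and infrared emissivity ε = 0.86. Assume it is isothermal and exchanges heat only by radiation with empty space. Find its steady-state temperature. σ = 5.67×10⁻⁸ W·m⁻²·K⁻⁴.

At steady state, absorbed solar power + internal power = radiated power.
Absorbed: α·S·A_cross = 0.48·6110·1.188 = 3485 W (cross-section πr²).
Total input = 3485 + 2920 = 6405 W.
Radiated: εσ·A_surf·T⁴ with A_surf = 4πr² = 4.753 m².
T⁴ = 6405/(0.86·5.67×10⁻⁸·4.753) = 2.764×10¹⁰ K⁴.

T ≈ 408 K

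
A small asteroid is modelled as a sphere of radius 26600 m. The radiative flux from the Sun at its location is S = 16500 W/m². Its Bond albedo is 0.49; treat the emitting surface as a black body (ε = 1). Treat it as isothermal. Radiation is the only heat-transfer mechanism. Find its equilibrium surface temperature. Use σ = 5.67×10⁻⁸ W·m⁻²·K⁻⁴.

At equilibrium, absorbed power = emitted power.
Absorbing cross-section = πr² = 2.223×10⁹ m²; emitting surface = 4πr² = 8.891×10⁹ m² (ratio 4).
(1−a)S·A_cross = εσ·A_surf·T⁴  ⇒  T⁴ = (1−a)S/(4σ).
T⁴ = 0.510·16500/(4·5.67×10⁻⁸) = 3.710×10¹⁰ K⁴.
T = (3.710×10¹⁰)^(1/4).

T ≈ 439 K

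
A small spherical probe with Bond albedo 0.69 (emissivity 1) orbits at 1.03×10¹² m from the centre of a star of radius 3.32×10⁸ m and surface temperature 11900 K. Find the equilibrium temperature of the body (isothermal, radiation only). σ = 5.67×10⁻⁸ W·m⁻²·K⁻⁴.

T ≈ 113 K

The star's surface emits σT_*⁴; at distance d the flux is S = σT_*⁴(R_*/d)².
S = 5.67×10⁻⁸·(11900)⁴·(3.32×10⁸/1.03×10¹²)² = 118.1 W/m².
For an isothermal sphere T⁴ = (1−a)S/(4σ) = 1.615×10⁸ K⁴.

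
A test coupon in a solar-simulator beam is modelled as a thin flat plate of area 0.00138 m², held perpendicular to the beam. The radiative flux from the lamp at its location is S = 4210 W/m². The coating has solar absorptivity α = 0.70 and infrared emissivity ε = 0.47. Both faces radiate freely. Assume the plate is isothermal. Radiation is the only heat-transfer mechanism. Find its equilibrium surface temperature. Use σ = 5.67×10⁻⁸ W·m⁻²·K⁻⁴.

At equilibrium, absorbed power = emitted power.
Absorbing cross-section = A = 0.001380 m²; emitting surface = 2A = 0.002760 m² (ratio 2).
αS·A_cross = εσ·A_surf·T⁴  ⇒  T⁴ = αS/(ε·2σ).
T⁴ = 0.700·4210/(0.47·2·5.67×10⁻⁸) = 5.529×10¹⁰ K⁴.
T = (5.529×10¹⁰)^(1/4).

T ≈ 485 K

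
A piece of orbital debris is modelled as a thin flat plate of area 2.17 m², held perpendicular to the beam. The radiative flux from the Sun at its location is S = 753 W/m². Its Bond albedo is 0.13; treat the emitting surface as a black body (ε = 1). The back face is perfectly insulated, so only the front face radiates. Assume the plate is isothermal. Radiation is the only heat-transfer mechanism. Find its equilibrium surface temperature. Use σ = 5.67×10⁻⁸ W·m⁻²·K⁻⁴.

At equilibrium, absorbed power = emitted power.
Absorbing cross-section = A = 2.170 m²; emitting surface = A = 2.170 m² (ratio 1).
(1−a)S·A_cross = εσ·A_surf·T⁴  ⇒  T⁴ = (1−a)S/(1σ).
T⁴ = 0.870·753/(1·5.67×10⁻⁸) = 1.155×10¹⁰ K⁴.
T = (1.155×10¹⁰)^(1/4).

T ≈ 328 K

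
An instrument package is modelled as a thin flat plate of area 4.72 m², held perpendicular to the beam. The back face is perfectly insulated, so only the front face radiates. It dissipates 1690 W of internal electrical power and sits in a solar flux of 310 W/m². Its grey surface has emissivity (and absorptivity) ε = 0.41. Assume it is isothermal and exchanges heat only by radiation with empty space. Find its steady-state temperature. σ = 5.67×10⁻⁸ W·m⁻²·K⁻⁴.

At steady state, absorbed solar power + internal power = radiated power.
Absorbed: α·S·A_cross = 0.41·310·4.720 = 599.9 W (cross-section A).
Total input = 599.9 + 1690 = 2290 W.
Radiated: εσ·A_surf·T⁴ with A_surf = A = 4.720 m².
T⁴ = 2290/(0.41·5.67×10⁻⁸·4.720) = 2.087×10¹⁰ K⁴.

T ≈ 380 K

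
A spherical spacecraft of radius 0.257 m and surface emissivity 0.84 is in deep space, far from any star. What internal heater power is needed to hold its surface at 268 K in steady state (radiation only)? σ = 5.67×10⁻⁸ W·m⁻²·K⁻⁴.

P ≈ 204 W

P = εσ·4πr²·T⁴.
4πr² = 0.8300 m²; T⁴ = 5.159×10⁹ K⁴.
P = 0.84·5.67×10⁻⁸·0.8300·5.159×10⁹.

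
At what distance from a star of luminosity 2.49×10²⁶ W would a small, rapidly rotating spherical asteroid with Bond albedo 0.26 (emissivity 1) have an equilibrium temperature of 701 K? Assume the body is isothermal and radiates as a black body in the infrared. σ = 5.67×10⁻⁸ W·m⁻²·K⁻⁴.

d ≈ 1.64×10¹⁰ m

For an isothermal black-emitting sphere, (1−a)S·πr² = σ·4πr²·T⁴ ⇒ S = 4σT⁴/(1−a).
S = 4·5.67×10⁻⁸·(701)⁴/0.740 = 74010 W/m².
Flux falls as S = L/(4πd²), so d = √(L/(4πS)) = √(2.49×10²⁶/(4π·74010)).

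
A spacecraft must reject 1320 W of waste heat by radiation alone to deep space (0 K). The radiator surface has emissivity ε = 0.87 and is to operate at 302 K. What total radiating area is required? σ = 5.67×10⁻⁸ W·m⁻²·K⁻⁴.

A ≈ 3.22 m²

P = εσA T⁴ ⇒ A = P/(εσT⁴).
T⁴ = 8.318×10⁹ K⁴.
A = 1320/(0.87 × 5.67×10⁻⁸ × 8.318×10⁹).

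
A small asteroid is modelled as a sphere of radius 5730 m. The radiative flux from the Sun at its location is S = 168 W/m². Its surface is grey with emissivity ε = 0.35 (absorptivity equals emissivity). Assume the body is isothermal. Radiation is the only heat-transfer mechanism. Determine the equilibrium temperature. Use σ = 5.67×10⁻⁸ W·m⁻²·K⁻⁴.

T ≈ 165 K

At equilibrium, absorbed power = emitted power.
Absorbing cross-section = πr² = 1.031×10⁸ m²; emitting surface = 4πr² = 4.126×10⁸ m² (ratio 4).
εS·A_cross = εσ·A_surf·T⁴  ⇒  T⁴ = S/(4σ)   (ε cancels).
T⁴ = 168/(4·5.67×10⁻⁸) = 7.407×10⁸ K⁴.
T = (7.407×10⁸)^(1/4).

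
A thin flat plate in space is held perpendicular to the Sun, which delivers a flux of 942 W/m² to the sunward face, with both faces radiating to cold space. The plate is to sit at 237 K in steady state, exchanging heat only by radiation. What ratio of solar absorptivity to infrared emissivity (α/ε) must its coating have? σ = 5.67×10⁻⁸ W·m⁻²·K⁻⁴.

α/ε ≈ 0.380

Balance: αS·A = εσ·2A·T⁴ ⇒ α/ε = 2σT⁴/S.
α/ε = 2·5.67×10⁻⁸·(237)⁴/942 = 2·5.67×10⁻⁸·3.155×10⁹/942.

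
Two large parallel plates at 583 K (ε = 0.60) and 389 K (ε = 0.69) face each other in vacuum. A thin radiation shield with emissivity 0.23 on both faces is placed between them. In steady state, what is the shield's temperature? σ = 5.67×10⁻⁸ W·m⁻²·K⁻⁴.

T_s ≈ 511 K

In steady state the net flux on the hot side equals that on the cold side.
σ(T₁⁴−T_s⁴)/D₁ = σ(T_s⁴−T₂⁴)/D₂, with D₁ = 1/ε₁+1/ε_s−1 = 5.014, D₂ = 1/ε_s+1/ε₂−1 = 4.797.
Solve for T_s⁴: T_s⁴ = (D₂·T₁⁴ + D₁·T₂⁴)/(D₁+D₂) = 6.819×10¹⁰ K⁴.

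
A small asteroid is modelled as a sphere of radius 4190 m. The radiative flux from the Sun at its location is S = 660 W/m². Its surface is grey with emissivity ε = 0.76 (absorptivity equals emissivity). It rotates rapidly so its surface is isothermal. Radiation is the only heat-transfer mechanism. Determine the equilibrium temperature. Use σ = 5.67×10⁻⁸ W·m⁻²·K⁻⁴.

T ≈ 232 K

At equilibrium, absorbed power = emitted power.
Absorbing cross-section = πr² = 5.515×10⁷ m²; emitting surface = 4πr² = 2.206×10⁸ m² (ratio 4).
εS·A_cross = εσ·A_surf·T⁴  ⇒  T⁴ = S/(4σ)   (ε cancels).
T⁴ = 660/(4·5.67×10⁻⁸) = 2.910×10⁹ K⁴.
T = (2.910×10⁹)^(1/4).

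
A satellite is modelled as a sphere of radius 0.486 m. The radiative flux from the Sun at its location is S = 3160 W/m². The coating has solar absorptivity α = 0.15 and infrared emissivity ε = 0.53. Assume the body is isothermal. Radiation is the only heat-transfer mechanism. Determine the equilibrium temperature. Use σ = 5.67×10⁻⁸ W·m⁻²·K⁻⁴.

T ≈ 251 K

At equilibrium, absorbed power = emitted power.
Absorbing cross-section = πr² = 0.7420 m²; emitting surface = 4πr² = 2.968 m² (ratio 4).
αS·A_cross = εσ·A_surf·T⁴  ⇒  T⁴ = αS/(ε·4σ).
T⁴ = 0.150·3160/(0.53·4·5.67×10⁻⁸) = 3.943×10⁹ K⁴.
T = (3.943×10⁹)^(1/4).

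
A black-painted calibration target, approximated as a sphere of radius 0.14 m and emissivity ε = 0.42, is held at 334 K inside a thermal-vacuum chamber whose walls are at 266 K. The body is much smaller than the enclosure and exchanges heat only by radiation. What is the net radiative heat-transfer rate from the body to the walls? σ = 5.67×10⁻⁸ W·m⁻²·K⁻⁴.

For a small grey body in a large enclosure: P_net = εσA(T_body⁴ − T_wall⁴).
A = 4πr² = 0.2463 m²; T_body⁴ − T_wall⁴ = 1.244×10¹⁰ − 5.006×10⁹ = 7.438×10⁹ K⁴.
|P_net| = 0.42·5.67×10⁻⁸·0.2463·7.438×10⁹.

P_net ≈ 43.6 W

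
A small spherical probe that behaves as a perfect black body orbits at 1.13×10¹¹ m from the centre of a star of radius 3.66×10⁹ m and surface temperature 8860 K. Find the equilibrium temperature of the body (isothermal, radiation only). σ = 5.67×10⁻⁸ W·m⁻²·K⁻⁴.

T ≈ 1130 K

The star's surface emits σT_*⁴; at distance d the flux is S = σT_*⁴(R_*/d)².
S = 5.67×10⁻⁸·(8860)⁴·(3.66×10⁹/1.13×10¹¹)² = 3.665×10⁵ W/m².
For an isothermal sphere T⁴ = (1−a)S/(4σ) = 1.616×10¹² K⁴.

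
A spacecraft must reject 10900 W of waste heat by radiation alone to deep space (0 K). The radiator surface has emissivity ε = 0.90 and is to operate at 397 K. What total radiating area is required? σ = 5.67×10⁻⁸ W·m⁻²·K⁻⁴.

A ≈ 8.60 m²

P = εσA T⁴ ⇒ A = P/(εσT⁴).
T⁴ = 2.484×10¹⁰ K⁴.
A = 10900/(0.90 × 5.67×10⁻⁸ × 2.484×10¹⁰).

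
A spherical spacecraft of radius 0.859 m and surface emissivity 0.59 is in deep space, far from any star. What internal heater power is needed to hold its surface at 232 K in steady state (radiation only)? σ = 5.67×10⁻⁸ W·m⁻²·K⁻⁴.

P ≈ 899 W

P = εσ·4πr²·T⁴.
4πr² = 9.272 m²; T⁴ = 2.897×10⁹ K⁴.
P = 0.59·5.67×10⁻⁸·9.272·2.897×10⁹.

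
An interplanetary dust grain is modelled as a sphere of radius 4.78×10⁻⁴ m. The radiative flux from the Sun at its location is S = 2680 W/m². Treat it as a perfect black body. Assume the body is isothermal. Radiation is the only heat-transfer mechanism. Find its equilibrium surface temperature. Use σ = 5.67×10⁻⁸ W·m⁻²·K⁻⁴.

T ≈ 330 K

At equilibrium, absorbed power = emitted power.
Absorbing cross-section = πr² = 7.178×10⁻⁷ m²; emitting surface = 4πr² = 2.871×10⁻⁶ m² (ratio 4).
S·A_cross = εσ·A_surf·T⁴  ⇒  T⁴ = S/(4σ).
T⁴ = 1.00·2680/(4·5.67×10⁻⁸) = 1.182×10¹⁰ K⁴.
T = (1.182×10¹⁰)^(1/4).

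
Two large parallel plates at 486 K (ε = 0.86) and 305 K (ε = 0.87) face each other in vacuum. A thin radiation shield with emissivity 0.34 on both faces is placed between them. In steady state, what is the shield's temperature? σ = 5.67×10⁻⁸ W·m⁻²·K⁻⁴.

T_s ≈ 424 K

In steady state the net flux on the hot side equals that on the cold side.
σ(T₁⁴−T_s⁴)/D₁ = σ(T_s⁴−T₂⁴)/D₂, with D₁ = 1/ε₁+1/ε_s−1 = 3.104, D₂ = 1/ε_s+1/ε₂−1 = 3.091.
Solve for T_s⁴: T_s⁴ = (D₂·T₁⁴ + D₁·T₂⁴)/(D₁+D₂) = 3.217×10¹⁰ K⁴.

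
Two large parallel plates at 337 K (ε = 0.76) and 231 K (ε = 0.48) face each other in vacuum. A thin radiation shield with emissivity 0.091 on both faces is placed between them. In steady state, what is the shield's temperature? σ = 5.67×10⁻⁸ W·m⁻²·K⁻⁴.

T_s ≈ 299 K

In steady state the net flux on the hot side equals that on the cold side.
σ(T₁⁴−T_s⁴)/D₁ = σ(T_s⁴−T₂⁴)/D₂, with D₁ = 1/ε₁+1/ε_s−1 = 11.30, D₂ = 1/ε_s+1/ε₂−1 = 12.07.
Solve for T_s⁴: T_s⁴ = (D₂·T₁⁴ + D₁·T₂⁴)/(D₁+D₂) = 8.038×10⁹ K⁴.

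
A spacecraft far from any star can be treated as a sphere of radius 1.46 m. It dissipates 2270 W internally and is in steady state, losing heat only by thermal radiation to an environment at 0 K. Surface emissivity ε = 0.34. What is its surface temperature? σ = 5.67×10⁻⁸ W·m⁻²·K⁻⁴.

Steady state: internal power = radiated power, P = εσA T⁴.
Radiating area A = 4πr² = 26.79 m².
T⁴ = P/(εσA) = 2270/(0.34·5.67×10⁻⁸·26.79) = 4.396×10⁹ K⁴.
T = (4.396×10⁹)^(1/4).

T ≈ 257 K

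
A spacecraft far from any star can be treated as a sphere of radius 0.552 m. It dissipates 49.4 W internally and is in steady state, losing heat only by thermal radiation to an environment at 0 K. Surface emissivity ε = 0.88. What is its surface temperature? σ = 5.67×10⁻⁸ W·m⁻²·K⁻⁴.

Steady state: internal power = radiated power, P = εσA T⁴.
Radiating area A = 4πr² = 3.829 m².
T⁴ = P/(εσA) = 49.4/(0.88·5.67×10⁻⁸·3.829) = 2.586×10⁸ K⁴.
T = (2.586×10⁸)^(1/4).

T ≈ 127 K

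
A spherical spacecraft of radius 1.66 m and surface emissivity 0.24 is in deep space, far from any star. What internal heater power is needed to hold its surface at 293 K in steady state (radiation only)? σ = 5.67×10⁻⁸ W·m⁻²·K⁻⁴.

P ≈ 3470 W

P = εσ·4πr²·T⁴.
4πr² = 34.63 m²; T⁴ = 7.370×10⁹ K⁴.
P = 0.24·5.67×10⁻⁸·34.63·7.370×10⁹.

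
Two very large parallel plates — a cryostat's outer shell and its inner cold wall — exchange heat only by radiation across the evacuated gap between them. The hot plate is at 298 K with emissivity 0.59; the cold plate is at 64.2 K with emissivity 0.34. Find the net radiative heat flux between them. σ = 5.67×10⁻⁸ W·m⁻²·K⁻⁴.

For two infinite grey parallel plates, q = σ(T₁⁴ − T₂⁴)/(1/ε₁ + 1/ε₂ − 1).
T₁⁴ − T₂⁴ = 7.886×10⁹ − 1.699×10⁷ = 7.869×10⁹ K⁴.
1/ε₁ + 1/ε₂ − 1 = 1.695 + 2.941 − 1 = 3.636.
q = 5.67×10⁻⁸ × 7.869×10⁹ / 3.636.

q ≈ 123 W/m²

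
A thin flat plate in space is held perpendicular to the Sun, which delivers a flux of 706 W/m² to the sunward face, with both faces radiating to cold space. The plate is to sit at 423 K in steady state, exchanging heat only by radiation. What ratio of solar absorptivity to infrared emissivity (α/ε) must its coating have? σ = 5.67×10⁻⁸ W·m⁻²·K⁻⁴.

Balance: αS·A = εσ·2A·T⁴ ⇒ α/ε = 2σT⁴/S.
α/ε = 2·5.67×10⁻⁸·(423)⁴/706 = 2·5.67×10⁻⁸·3.202×10¹⁰/706.

α/ε ≈ 5.14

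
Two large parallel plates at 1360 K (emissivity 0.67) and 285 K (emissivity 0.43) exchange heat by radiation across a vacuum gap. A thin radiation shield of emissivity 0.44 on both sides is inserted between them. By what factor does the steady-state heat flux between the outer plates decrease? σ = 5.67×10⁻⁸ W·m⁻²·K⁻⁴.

Without shield: q₀ = σΔ(T⁴)/(1/ε₁+1/ε₂−1) with denominator 2.818.
With shield the two gaps are in series; the resistances add: (1/ε₁+1/ε_s−1)+(1/ε_s+1/ε₂−1) = 2.765+3.598 = 6.364.
Heat-flux ratio q₀/q = 6.364/2.818.

factor ≈ 2.26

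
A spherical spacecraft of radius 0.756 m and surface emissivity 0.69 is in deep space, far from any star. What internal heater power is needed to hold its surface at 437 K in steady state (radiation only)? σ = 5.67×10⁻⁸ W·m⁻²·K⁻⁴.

P ≈ 10200 W

P = εσ·4πr²·T⁴.
4πr² = 7.182 m²; T⁴ = 3.647×10¹⁰ K⁴.
P = 0.69·5.67×10⁻⁸·7.182·3.647×10¹⁰.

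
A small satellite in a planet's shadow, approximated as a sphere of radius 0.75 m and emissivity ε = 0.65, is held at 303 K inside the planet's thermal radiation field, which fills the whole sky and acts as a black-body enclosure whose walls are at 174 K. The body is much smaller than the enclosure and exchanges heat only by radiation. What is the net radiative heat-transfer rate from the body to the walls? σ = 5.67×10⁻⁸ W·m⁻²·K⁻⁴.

P_net ≈ 1960 W

For a small grey body in a large enclosure: P_net = εσA(T_body⁴ − T_wall⁴).
A = 4πr² = 7.069 m²; T_body⁴ − T_wall⁴ = 8.429×10⁹ − 9.166×10⁸ = 7.512×10⁹ K⁴.
|P_net| = 0.65·5.67×10⁻⁸·7.069·7.512×10⁹.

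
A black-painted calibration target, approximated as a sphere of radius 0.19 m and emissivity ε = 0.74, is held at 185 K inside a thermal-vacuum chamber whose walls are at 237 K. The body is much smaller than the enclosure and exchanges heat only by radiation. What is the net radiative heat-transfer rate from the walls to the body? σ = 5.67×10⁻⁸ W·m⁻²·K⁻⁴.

P_net ≈ 37.8 W

For a small grey body in a large enclosure: P_net = εσA(T_body⁴ − T_wall⁴).
A = 4πr² = 0.4536 m²; T_body⁴ − T_wall⁴ = 1.171×10⁹ − 3.155×10⁹ = -1.984×10⁹ K⁴.
|P_net| = 0.74·5.67×10⁻⁸·0.4536·1.984×10⁹.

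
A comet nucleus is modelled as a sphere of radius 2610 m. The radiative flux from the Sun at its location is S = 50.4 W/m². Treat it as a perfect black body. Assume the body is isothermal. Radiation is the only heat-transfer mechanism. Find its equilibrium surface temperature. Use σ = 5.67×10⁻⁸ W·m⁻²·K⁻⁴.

At equilibrium, absorbed power = emitted power.
Absorbing cross-section = πr² = 2.140×10⁷ m²; emitting surface = 4πr² = 8.560×10⁷ m² (ratio 4).
S·A_cross = εσ·A_surf·T⁴  ⇒  T⁴ = S/(4σ).
T⁴ = 1.00·50.4/(4·5.67×10⁻⁸) = 2.222×10⁸ K⁴.
T = (2.222×10⁸)^(1/4).

T ≈ 122 K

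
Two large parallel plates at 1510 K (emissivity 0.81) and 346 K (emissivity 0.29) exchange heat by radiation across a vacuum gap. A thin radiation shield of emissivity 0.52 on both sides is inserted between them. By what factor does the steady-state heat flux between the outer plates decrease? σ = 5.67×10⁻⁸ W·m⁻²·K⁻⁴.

Without shield: q₀ = σΔ(T⁴)/(1/ε₁+1/ε₂−1) with denominator 3.683.
With shield the two gaps are in series; the resistances add: (1/ε₁+1/ε_s−1)+(1/ε_s+1/ε₂−1) = 2.158+4.371 = 6.529.
Heat-flux ratio q₀/q = 6.529/3.683.

factor ≈ 1.77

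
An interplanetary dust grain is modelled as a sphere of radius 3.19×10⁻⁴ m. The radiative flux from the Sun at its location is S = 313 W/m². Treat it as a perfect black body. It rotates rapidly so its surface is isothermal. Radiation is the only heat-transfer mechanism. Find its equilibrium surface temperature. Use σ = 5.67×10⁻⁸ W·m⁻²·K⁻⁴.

At equilibrium, absorbed power = emitted power.
Absorbing cross-section = πr² = 3.197×10⁻⁷ m²; emitting surface = 4πr² = 1.279×10⁻⁶ m² (ratio 4).
S·A_cross = εσ·A_surf·T⁴  ⇒  T⁴ = S/(4σ).
T⁴ = 1.00·313/(4·5.67×10⁻⁸) = 1.380×10⁹ K⁴.
T = (1.380×10⁹)^(1/4).

T ≈ 193 K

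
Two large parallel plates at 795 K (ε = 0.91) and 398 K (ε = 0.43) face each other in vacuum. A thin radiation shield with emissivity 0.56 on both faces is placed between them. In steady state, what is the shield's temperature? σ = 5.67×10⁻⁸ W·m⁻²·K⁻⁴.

T_s ≈ 713 K

In steady state the net flux on the hot side equals that on the cold side.
σ(T₁⁴−T_s⁴)/D₁ = σ(T_s⁴−T₂⁴)/D₂, with D₁ = 1/ε₁+1/ε_s−1 = 1.885, D₂ = 1/ε_s+1/ε₂−1 = 3.111.
Solve for T_s⁴: T_s⁴ = (D₂·T₁⁴ + D₁·T₂⁴)/(D₁+D₂) = 2.582×10¹¹ K⁴.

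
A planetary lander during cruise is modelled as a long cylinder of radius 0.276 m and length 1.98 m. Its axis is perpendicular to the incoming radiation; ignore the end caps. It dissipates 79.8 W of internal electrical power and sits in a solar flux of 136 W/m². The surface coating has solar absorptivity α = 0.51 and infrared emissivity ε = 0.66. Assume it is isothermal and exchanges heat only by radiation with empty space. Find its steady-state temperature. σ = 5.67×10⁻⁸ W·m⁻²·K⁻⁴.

T ≈ 187 K

At steady state, absorbed solar power + internal power = radiated power.
Absorbed: α·S·A_cross = 0.51·136·1.093 = 75.81 W (cross-section 2rL).
Total input = 75.81 + 79.8 = 155.6 W.
Radiated: εσ·A_surf·T⁴ with A_surf = 2πrL = 3.434 m².
T⁴ = 155.6/(0.66·5.67×10⁻⁸·3.434) = 1.211×10⁹ K⁴.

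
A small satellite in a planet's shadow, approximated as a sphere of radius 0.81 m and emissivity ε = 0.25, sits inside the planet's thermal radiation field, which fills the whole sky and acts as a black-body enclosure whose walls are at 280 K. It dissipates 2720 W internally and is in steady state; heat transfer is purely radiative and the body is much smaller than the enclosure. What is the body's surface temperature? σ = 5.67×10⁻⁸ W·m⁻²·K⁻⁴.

For a small grey body in a large enclosure, net radiated power = εσA(T⁴ − T_w⁴).
Steady state: P = εσA(T⁴ − T_w⁴) with A = 4πr² = 8.245 m².
T⁴ = P/(εσA) + T_w⁴ = 2720/(0.25·5.67×10⁻⁸·8.245) + (280)⁴
    = 2.327×10¹⁰ + 6.147×10⁹ = 2.942×10¹⁰ K⁴.

T ≈ 414 K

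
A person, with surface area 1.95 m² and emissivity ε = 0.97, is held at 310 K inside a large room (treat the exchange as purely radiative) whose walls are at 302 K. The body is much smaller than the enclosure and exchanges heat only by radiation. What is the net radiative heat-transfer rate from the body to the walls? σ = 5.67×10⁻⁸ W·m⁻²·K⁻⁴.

For a small grey body in a large enclosure: P_net = εσA(T_body⁴ − T_wall⁴).
A = 1.95 m²; T_body⁴ − T_wall⁴ = 9.235×10⁹ − 8.318×10⁹ = 9.170×10⁸ K⁴.
|P_net| = 0.97·5.67×10⁻⁸·1.950·9.170×10⁸.

P_net ≈ 98.4 W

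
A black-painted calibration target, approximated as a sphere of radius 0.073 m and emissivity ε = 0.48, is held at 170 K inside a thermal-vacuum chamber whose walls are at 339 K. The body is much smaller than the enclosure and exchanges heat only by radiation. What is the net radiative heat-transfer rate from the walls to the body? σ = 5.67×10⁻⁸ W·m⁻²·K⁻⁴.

P_net ≈ 22.5 W

For a small grey body in a large enclosure: P_net = εσA(T_body⁴ − T_wall⁴).
A = 4πr² = 0.06697 m²; T_body⁴ − T_wall⁴ = 8.352×10⁸ − 1.321×10¹⁰ = -1.237×10¹⁰ K⁴.
|P_net| = 0.48·5.67×10⁻⁸·0.06697·1.237×10¹⁰.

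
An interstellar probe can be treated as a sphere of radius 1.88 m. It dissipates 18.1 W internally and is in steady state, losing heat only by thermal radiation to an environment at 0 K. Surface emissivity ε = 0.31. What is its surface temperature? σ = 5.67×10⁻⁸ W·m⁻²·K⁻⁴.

T ≈ 69.4 K

Steady state: internal power = radiated power, P = εσA T⁴.
Radiating area A = 4πr² = 44.41 m².
T⁴ = P/(εσA) = 18.1/(0.31·5.67×10⁻⁸·44.41) = 2.319×10⁷ K⁴.
T = (2.319×10⁷)^(1/4).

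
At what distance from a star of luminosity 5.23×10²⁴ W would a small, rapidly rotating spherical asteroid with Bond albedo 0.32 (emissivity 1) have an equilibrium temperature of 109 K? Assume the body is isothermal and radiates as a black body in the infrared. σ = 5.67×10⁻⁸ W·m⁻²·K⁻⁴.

For an isothermal black-emitting sphere, (1−a)S·πr² = σ·4πr²·T⁴ ⇒ S = 4σT⁴/(1−a).
S = 4·5.67×10⁻⁸·(109)⁴/0.680 = 47.08 W/m².
Flux falls as S = L/(4πd²), so d = √(L/(4πS)) = √(5.23×10²⁴/(4π·47.08)).

d ≈ 9.40×10¹⁰ m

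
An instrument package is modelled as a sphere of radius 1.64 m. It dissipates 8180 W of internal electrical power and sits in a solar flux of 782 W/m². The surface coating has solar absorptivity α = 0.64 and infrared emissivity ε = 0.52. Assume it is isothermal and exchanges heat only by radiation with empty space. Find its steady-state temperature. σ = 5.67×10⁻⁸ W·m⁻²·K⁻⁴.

At steady state, absorbed solar power + internal power = radiated power.
Absorbed: α·S·A_cross = 0.64·782·8.450 = 4229 W (cross-section πr²).
Total input = 4229 + 8180 = 12410 W.
Radiated: εσ·A_surf·T⁴ with A_surf = 4πr² = 33.80 m².
T⁴ = 12410/(0.52·5.67×10⁻⁸·33.80) = 1.245×10¹⁰ K⁴.

T ≈ 334 K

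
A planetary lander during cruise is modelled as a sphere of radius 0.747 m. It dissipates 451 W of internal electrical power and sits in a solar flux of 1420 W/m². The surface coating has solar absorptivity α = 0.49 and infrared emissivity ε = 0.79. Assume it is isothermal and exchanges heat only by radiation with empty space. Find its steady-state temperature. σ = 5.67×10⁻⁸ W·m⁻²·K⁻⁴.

T ≈ 270 K

At steady state, absorbed solar power + internal power = radiated power.
Absorbed: α·S·A_cross = 0.49·1420·1.753 = 1220 W (cross-section πr²).
Total input = 1220 + 451 = 1671 W.
Radiated: εσ·A_surf·T⁴ with A_surf = 4πr² = 7.012 m².
T⁴ = 1671/(0.79·5.67×10⁻⁸·7.012) = 5.319×10⁹ K⁴.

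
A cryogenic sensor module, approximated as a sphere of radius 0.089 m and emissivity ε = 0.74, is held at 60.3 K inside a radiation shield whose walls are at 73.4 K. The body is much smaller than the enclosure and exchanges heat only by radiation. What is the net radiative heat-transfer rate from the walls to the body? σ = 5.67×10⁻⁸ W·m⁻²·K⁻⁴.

For a small grey body in a large enclosure: P_net = εσA(T_body⁴ − T_wall⁴).
A = 4πr² = 0.09954 m²; T_body⁴ − T_wall⁴ = 1.322×10⁷ − 2.903×10⁷ = -1.580×10⁷ K⁴.
|P_net| = 0.74·5.67×10⁻⁸·0.09954·1.580×10⁷.

P_net ≈ 0.0660 W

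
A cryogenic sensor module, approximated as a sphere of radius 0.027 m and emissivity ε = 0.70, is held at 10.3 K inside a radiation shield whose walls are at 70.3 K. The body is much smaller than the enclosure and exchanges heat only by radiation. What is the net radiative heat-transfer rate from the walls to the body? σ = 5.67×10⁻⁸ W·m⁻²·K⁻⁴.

For a small grey body in a large enclosure: P_net = εσA(T_body⁴ − T_wall⁴).
A = 4πr² = 0.009161 m²; T_body⁴ − T_wall⁴ = 11260 − 2.442×10⁷ = -2.441×10⁷ K⁴.
|P_net| = 0.70·5.67×10⁻⁸·0.009161·2.441×10⁷.

P_net ≈ 0.00888 W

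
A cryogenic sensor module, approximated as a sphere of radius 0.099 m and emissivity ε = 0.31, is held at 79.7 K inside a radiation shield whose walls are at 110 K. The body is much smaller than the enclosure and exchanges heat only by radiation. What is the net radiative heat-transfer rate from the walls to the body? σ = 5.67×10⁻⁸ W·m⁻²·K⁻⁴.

For a small grey body in a large enclosure: P_net = εσA(T_body⁴ − T_wall⁴).
A = 4πr² = 0.1232 m²; T_body⁴ − T_wall⁴ = 4.035×10⁷ − 1.464×10⁸ = -1.061×10⁸ K⁴.
|P_net| = 0.31·5.67×10⁻⁸·0.1232·1.061×10⁸.

P_net ≈ 0.230 W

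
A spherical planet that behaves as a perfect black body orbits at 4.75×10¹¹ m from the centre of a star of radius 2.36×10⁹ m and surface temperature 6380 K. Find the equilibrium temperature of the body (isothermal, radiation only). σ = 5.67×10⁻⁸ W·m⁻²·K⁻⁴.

The star's surface emits σT_*⁴; at distance d the flux is S = σT_*⁴(R_*/d)².
S = 5.67×10⁻⁸·(6380)⁴·(2.36×10⁹/4.75×10¹¹)² = 2319 W/m².
For an isothermal sphere T⁴ = (1−a)S/(4σ) = 1.022×10¹⁰ K⁴.

T ≈ 318 K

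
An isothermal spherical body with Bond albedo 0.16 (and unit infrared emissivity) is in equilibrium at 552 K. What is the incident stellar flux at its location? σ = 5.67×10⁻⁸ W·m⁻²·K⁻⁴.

(1−a)S·πr² = σ·4πr²·T⁴ ⇒ S = 4σT⁴/(1−a).
S = 4·5.67×10⁻⁸·9.284×10¹⁰/0.840.

S ≈ 25100 W/m²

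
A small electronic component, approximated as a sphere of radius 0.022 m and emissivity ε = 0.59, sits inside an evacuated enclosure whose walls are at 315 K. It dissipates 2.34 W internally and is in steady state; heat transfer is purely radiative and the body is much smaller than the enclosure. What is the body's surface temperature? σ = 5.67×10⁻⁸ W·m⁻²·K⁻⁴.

For a small grey body in a large enclosure, net radiated power = εσA(T⁴ − T_w⁴).
Steady state: P = εσA(T⁴ − T_w⁴) with A = 4πr² = 0.006082 m².
T⁴ = P/(εσA) + T_w⁴ = 2.34/(0.59·5.67×10⁻⁸·0.006082) + (315)⁴
    = 1.150×10¹⁰ + 9.846×10⁹ = 2.135×10¹⁰ K⁴.

T ≈ 382 K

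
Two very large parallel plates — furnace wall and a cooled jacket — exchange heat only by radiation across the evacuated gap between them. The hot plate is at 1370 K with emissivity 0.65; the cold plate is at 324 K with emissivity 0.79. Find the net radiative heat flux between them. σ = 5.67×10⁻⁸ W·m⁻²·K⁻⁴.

For two infinite grey parallel plates, q = σ(T₁⁴ − T₂⁴)/(1/ε₁ + 1/ε₂ − 1).
T₁⁴ − T₂⁴ = 3.523×10¹² − 1.102×10¹⁰ = 3.512×10¹² K⁴.
1/ε₁ + 1/ε₂ − 1 = 1.538 + 1.266 − 1 = 1.804.
q = 5.67×10⁻⁸ × 3.512×10¹² / 1.804.

q ≈ 1.10×10⁵ W/m²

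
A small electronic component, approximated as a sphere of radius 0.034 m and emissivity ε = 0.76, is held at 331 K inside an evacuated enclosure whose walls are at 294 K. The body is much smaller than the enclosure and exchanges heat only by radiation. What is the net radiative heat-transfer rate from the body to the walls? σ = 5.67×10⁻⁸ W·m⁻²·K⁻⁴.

For a small grey body in a large enclosure: P_net = εσA(T_body⁴ − T_wall⁴).
A = 4πr² = 0.01453 m²; T_body⁴ − T_wall⁴ = 1.200×10¹⁰ − 7.471×10⁹ = 4.532×10⁹ K⁴.
|P_net| = 0.76·5.67×10⁻⁸·0.01453·4.532×10⁹.

P_net ≈ 2.84 W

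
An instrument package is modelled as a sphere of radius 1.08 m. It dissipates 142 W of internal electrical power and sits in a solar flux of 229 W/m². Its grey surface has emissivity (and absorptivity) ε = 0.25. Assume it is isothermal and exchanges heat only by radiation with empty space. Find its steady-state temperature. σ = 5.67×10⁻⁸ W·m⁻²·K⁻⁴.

At steady state, absorbed solar power + internal power = radiated power.
Absorbed: α·S·A_cross = 0.25·229·3.664 = 209.8 W (cross-section πr²).
Total input = 209.8 + 142 = 351.8 W.
Radiated: εσ·A_surf·T⁴ with A_surf = 4πr² = 14.66 m².
T⁴ = 351.8/(0.25·5.67×10⁻⁸·14.66) = 1.693×10⁹ K⁴.

T ≈ 203 K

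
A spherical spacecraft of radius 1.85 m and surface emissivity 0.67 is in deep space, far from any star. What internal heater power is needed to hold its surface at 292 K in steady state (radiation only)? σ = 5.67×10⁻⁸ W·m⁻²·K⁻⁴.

P ≈ 11900 W

P = εσ·4πr²·T⁴.
4πr² = 43.01 m²; T⁴ = 7.270×10⁹ K⁴.
P = 0.67·5.67×10⁻⁸·43.01·7.270×10⁹.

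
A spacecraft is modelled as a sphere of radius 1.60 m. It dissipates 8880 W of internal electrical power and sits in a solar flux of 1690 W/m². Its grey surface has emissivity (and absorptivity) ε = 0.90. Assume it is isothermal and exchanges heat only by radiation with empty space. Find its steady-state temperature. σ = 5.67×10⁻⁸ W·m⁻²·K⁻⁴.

At steady state, absorbed solar power + internal power = radiated power.
Absorbed: α·S·A_cross = 0.90·1690·8.042 = 12230 W (cross-section πr²).
Total input = 12230 + 8880 = 21110 W.
Radiated: εσ·A_surf·T⁴ with A_surf = 4πr² = 32.17 m².
T⁴ = 21110/(0.90·5.67×10⁻⁸·32.17) = 1.286×10¹⁰ K⁴.

T ≈ 337 K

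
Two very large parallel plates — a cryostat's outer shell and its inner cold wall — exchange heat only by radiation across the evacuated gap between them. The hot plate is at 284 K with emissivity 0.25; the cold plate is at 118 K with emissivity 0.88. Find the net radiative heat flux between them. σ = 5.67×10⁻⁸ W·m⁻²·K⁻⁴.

q ≈ 86.5 W/m²

For two infinite grey parallel plates, q = σ(T₁⁴ − T₂⁴)/(1/ε₁ + 1/ε₂ − 1).
T₁⁴ − T₂⁴ = 6.505×10⁹ − 1.939×10⁸ = 6.312×10⁹ K⁴.
1/ε₁ + 1/ε₂ − 1 = 4.000 + 1.136 − 1 = 4.136.
q = 5.67×10⁻⁸ × 6.312×10⁹ / 4.136.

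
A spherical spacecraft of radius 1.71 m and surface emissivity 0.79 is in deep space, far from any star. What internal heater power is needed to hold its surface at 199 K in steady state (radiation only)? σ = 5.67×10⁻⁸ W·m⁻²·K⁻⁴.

P = εσ·4πr²·T⁴.
4πr² = 36.75 m²; T⁴ = 1.568×10⁹ K⁴.
P = 0.79·5.67×10⁻⁸·36.75·1.568×10⁹.

P ≈ 2580 W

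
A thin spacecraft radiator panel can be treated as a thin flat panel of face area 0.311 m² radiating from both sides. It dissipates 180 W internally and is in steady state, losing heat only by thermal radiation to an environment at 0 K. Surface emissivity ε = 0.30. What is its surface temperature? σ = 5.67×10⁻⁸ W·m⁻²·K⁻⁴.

T ≈ 361 K

Steady state: internal power = radiated power, P = εσA T⁴.
Radiating area A = 2·0.311 = 0.6220 m².
T⁴ = P/(εσA) = 180/(0.30·5.67×10⁻⁸·0.6220) = 1.701×10¹⁰ K⁴.
T = (1.701×10¹⁰)^(1/4).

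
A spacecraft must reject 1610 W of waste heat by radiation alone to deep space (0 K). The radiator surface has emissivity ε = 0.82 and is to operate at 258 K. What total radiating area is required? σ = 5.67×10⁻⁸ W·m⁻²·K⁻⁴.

P = εσA T⁴ ⇒ A = P/(εσT⁴).
T⁴ = 4.431×10⁹ K⁴.
A = 1610/(0.82 × 5.67×10⁻⁸ × 4.431×10⁹).

A ≈ 7.82 m²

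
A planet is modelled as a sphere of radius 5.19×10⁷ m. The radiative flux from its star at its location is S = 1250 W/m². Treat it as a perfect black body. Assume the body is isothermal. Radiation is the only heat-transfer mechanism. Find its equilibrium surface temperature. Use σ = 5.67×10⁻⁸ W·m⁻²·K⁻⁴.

At equilibrium, absorbed power = emitted power.
Absorbing cross-section = πr² = 8.462×10¹⁵ m²; emitting surface = 4πr² = 3.385×10¹⁶ m² (ratio 4).
S·A_cross = εσ·A_surf·T⁴  ⇒  T⁴ = S/(4σ).
T⁴ = 1.00·1250/(4·5.67×10⁻⁸) = 5.511×10⁹ K⁴.
T = (5.511×10⁹)^(1/4).

T ≈ 272 K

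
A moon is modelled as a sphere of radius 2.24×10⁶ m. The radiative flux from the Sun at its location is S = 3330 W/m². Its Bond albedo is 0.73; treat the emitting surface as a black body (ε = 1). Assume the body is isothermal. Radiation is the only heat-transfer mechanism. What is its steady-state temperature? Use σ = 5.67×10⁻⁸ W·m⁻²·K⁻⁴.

T ≈ 251 K

At equilibrium, absorbed power = emitted power.
Absorbing cross-section = πr² = 1.576×10¹³ m²; emitting surface = 4πr² = 6.305×10¹³ m² (ratio 4).
(1−a)S·A_cross = εσ·A_surf·T⁴  ⇒  T⁴ = (1−a)S/(4σ).
T⁴ = 0.270·3330/(4·5.67×10⁻⁸) = 3.964×10⁹ K⁴.
T = (3.964×10⁹)^(1/4).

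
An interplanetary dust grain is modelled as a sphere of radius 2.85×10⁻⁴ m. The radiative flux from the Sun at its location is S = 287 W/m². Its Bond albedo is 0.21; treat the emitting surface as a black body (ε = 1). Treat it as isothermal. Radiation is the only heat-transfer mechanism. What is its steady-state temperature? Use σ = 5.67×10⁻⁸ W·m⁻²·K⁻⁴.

T ≈ 178 K

At equilibrium, absorbed power = emitted power.
Absorbing cross-section = πr² = 2.552×10⁻⁷ m²; emitting surface = 4πr² = 1.021×10⁻⁶ m² (ratio 4).
(1−a)S·A_cross = εσ·A_surf·T⁴  ⇒  T⁴ = (1−a)S/(4σ).
T⁴ = 0.790·287/(4·5.67×10⁻⁸) = 9.997×10⁸ K⁴.
T = (9.997×10⁸)^(1/4).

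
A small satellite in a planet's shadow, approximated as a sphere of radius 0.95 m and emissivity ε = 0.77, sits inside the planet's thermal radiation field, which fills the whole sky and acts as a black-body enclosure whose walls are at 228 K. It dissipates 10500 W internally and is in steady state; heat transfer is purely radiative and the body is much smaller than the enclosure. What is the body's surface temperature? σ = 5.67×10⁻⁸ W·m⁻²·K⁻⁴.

For a small grey body in a large enclosure, net radiated power = εσA(T⁴ − T_w⁴).
Steady state: P = εσA(T⁴ − T_w⁴) with A = 4πr² = 11.34 m².
T⁴ = P/(εσA) + T_w⁴ = 10500/(0.77·5.67×10⁻⁸·11.34) + (228)⁴
    = 2.121×10¹⁰ + 2.702×10⁹ = 2.391×10¹⁰ K⁴.

T ≈ 393 K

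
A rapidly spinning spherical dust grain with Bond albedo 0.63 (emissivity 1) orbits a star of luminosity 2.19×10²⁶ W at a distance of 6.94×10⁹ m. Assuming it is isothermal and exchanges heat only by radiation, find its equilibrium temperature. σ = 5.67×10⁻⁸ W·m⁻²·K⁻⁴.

T ≈ 877 K

First find the stellar flux at distance d: S = L/(4πd²) = 2.19×10²⁶/(4π·(6.94×10⁹)²) = 3.618×10⁵ W/m².
For an isothermal sphere, absorbed (1−a)S·πr² = emitted σ·4πr²·T⁴, so T⁴ = (1−a)S/(4σ).
T⁴ = 0.370·3.618×10⁵/(4·5.67×10⁻⁸) = 5.903×10¹¹ K⁴.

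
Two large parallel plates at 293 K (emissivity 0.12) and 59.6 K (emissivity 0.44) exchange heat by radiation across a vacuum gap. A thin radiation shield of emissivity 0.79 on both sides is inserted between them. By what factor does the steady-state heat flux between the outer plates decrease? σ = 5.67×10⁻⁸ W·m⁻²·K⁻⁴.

Without shield: q₀ = σΔ(T⁴)/(1/ε₁+1/ε₂−1) with denominator 9.606.
With shield the two gaps are in series; the resistances add: (1/ε₁+1/ε_s−1)+(1/ε_s+1/ε₂−1) = 8.599+2.539 = 11.14.
Heat-flux ratio q₀/q = 11.14/9.606.

factor ≈ 1.16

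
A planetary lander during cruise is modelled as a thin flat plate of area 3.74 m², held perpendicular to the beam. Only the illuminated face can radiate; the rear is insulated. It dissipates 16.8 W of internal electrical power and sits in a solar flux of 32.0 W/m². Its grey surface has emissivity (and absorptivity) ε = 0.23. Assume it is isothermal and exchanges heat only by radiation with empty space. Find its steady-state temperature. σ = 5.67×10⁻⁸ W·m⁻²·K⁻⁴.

T ≈ 174 K

At steady state, absorbed solar power + internal power = radiated power.
Absorbed: α·S·A_cross = 0.23·32.0·3.740 = 27.53 W (cross-section A).
Total input = 27.53 + 16.8 = 44.33 W.
Radiated: εσ·A_surf·T⁴ with A_surf = A = 3.740 m².
T⁴ = 44.33/(0.23·5.67×10⁻⁸·3.740) = 9.088×10⁸ K⁴.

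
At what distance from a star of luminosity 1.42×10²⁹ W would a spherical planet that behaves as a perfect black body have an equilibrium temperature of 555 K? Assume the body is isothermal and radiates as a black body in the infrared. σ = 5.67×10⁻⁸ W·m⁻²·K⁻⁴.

For an isothermal black-emitting sphere, (1−a)S·πr² = σ·4πr²·T⁴ ⇒ S = 4σT⁴/(1−a).
S = 4·5.67×10⁻⁸·(555)⁴/1.00 = 21520 W/m².
Flux falls as S = L/(4πd²), so d = √(L/(4πS)) = √(1.42×10²⁹/(4π·21520)).

d ≈ 7.25×10¹¹ m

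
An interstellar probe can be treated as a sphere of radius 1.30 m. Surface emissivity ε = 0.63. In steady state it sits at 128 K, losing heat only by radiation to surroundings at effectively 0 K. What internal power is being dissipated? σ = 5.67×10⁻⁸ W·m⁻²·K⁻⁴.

Steady state: P = εσA T⁴.
A = 4πr² = 21.24 m²; T⁴ = (128)⁴ = 2.684×10⁸ K⁴.
P = 0.63 × 5.67×10⁻⁸ × 21.24 × 2.684×10⁸.

P ≈ 204 W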